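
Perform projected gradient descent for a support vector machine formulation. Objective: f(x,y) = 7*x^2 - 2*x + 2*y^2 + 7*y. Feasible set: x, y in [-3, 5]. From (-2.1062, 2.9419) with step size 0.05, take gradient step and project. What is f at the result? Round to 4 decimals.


Step 1: Compute gradient at (-2.1062, 2.9419).
grad_x = 2*7*-2.1062 - 2 = -31.4868
grad_y = 2*2*2.9419 + 7 = 18.7676
Step 2: Gradient step.
x_raw = -2.1062 - 0.05*-31.4868 = -0.5319
y_raw = 2.9419 - 0.05*18.7676 = 2.0035
Step 3: Project onto [-3, 5].
x_proj = clip(-0.5319) = -0.5319
y_proj = clip(2.0035) = 2.0035
Step 4: Evaluate f.
f(-0.5319, 2.0035) = 25.0967


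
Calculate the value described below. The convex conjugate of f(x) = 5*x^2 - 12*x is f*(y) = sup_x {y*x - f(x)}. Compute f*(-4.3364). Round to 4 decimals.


f*(y) = sup_x {y*x - a*x^2 - b*x} = sup_x {(y-b)*x - a*x^2}
FOC: (y - b) - 2a*x = 0 => x* = (y - b)/(2a)
x* = (-4.3364 + 12)/(2*5) = 0.7664
f*(-4.3364) = (y-b)^2/(4a) = (-4.3364 + 12)^2/(4*5)
= 58.7308/20 = 2.9365


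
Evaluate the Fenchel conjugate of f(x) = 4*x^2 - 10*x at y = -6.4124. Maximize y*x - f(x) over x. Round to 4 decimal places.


f*(y) = sup_x {y*x - a*x^2 - b*x} = sup_x {(y-b)*x - a*x^2}
FOC: (y - b) - 2a*x = 0 => x* = (y - b)/(2a)
x* = (-6.4124 + 10)/(2*4) = 0.4485
f*(-6.4124) = (y-b)^2/(4a) = (-6.4124 + 10)^2/(4*4)
= 12.8709/16 = 0.8044


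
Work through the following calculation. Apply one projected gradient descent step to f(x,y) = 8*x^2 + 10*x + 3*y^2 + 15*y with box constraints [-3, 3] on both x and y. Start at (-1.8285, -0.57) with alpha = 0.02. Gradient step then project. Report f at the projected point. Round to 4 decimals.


Step 1: Compute gradient at (-1.8285, -0.57).
grad_x = 2*8*-1.8285 + 10 = -19.256
grad_y = 2*3*-0.57 + 15 = 11.58
Step 2: Gradient step.
x_raw = -1.8285 - 0.02*-19.256 = -1.4434
y_raw = -0.57 - 0.02*11.58 = -0.8016
Step 3: Project onto [-3, 3].
x_proj = clip(-1.4434) = -1.4434
y_proj = clip(-0.8016) = -0.8016
Step 4: Evaluate f.
f(-1.4434, -0.8016) = -7.8633


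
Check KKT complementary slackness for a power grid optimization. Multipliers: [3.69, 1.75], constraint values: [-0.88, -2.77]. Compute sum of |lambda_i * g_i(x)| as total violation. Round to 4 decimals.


KKT complementary slackness check:
lambda_1 * g_1 = 3.69 * -0.88 = -3.2472
lambda_2 * g_2 = 1.75 * -2.77 = -4.8475
Total violation = 3.2472 + 4.8475 = 8.0947


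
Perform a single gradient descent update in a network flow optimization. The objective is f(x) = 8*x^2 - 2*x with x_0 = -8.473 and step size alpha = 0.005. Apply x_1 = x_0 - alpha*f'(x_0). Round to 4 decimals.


We compute the gradient at x_0 and apply the update.
f'(x) = 16*x - 2
f'(-8.473) = 16*-8.473 - 2 = -137.568
x_1 = -8.473 - 0.005*-137.568 = -7.7852


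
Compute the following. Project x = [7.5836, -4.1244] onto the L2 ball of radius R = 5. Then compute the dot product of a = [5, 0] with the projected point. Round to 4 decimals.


Step 1: Compute ||x|| (intermediates to 6 decimals).
||x|| = sqrt(7.5836^2 + (-4.1244)^2) = 8.632593
Step 2: Project.
Since ||x|| > R, scale = R/||x|| = 5/8.632593 = 0.5792, proj(x) = scale * x
proj(x) = [4.392421, -2.388852]
Step 3: Dot product.
a^T * proj(x) = 5*4.392421 + 0*(-2.388852) = 21.9621


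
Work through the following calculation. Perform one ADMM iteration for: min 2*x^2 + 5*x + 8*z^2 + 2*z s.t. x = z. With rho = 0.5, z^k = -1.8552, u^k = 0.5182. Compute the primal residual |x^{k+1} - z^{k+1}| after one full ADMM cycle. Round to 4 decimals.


ADMM iteration with rho = 0.5, z^k = -1.8552, u^k = 0.5182
Step 1: x-update.
Minimize 2*x^2 + 5*x + (0.5/2)*(x + 1.8552 + 0.5182)^2
FOC: (2*2 + 0.5)*x = -5 + 0.5*(-1.8552 - 0.5182)
x^{k+1} = -1.3748
Step 2: z-update.
Minimize 8*z^2 + 2*z + (0.5/2)*(-1.3748 - z + 0.5182)^2
FOC: (2*8 + 0.5)*z = -2 + 0.5*(-1.3748 + 0.5182)
z^{k+1} = -0.1472
Step 3: u-update.
u^{k+1} = 0.5182 - 1.3748 + 0.1472 = -0.7095
Step 4: Primal residual = |-1.3748 + 0.1472| = 1.2277


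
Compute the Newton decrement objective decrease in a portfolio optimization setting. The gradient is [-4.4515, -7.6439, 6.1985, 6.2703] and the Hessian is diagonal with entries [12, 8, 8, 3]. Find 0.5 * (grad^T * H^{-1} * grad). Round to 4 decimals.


Step 1: H is diagonal, so H^(-1) * g = [-0.371, -0.9555, 0.7748, 2.0901].
Step 2: g^T H^(-1) g = sum_i g_i^2 / H_ii
  = (-4.4515)^2/12 + (-7.6439)^2/8 + (6.1985)^2/8 + (6.2703)^2/3
  = 1.6513 + 7.3037 + 4.8027 + 13.1056 = 26.8632
Step 3: Objective decrease = 0.5 * g^T H^(-1) g = 13.4316


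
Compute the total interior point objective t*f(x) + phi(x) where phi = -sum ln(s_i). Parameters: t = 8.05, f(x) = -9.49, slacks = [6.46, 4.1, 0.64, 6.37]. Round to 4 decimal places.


Step 1: Compute log-barrier.
ln values: [1.8656, 1.411, -0.4463, 1.8516]
phi = -(1.8656 + 1.411 - 0.4463 + 1.8516) = -4.6819
Step 2: Compute augmented objective.
t*f(x) = 8.05*-9.49 = -76.3945
Total = -76.3945 - 4.6819 = -81.0764


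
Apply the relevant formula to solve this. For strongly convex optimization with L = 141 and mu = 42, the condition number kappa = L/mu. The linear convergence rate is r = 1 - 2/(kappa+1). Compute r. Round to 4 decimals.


Step 1: Compute the condition number.
kappa = L/mu = 141/42 = 3.3571
Step 2: Compute the convergence rate.
r = 1 - 2/(kappa + 1) = 1 - 2*mu/(L + mu) = (L - mu)/(L + mu) = 99/183 = 0.541


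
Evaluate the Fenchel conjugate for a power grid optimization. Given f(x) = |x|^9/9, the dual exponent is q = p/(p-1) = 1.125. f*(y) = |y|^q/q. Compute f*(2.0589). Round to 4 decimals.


The conjugate exponent q satisfies 1/p + 1/q = 1.
p = 9, so q = 9/(9 - 1) = 1.125
|y|^q = 2.0589^1.125 = 2.2534
f*(2.0589) = 2.2534 / 1.125 = 2.003


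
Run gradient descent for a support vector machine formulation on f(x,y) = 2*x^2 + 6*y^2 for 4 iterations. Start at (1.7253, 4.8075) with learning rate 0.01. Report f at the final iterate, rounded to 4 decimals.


Gradient descent on f(x,y) = 2*x^2 + 6*y^2.
Starting point: (1.7253, 4.8075), alpha = 0.01
Step 1: grad_x = 2*2*1.7253 = 6.9012, grad_y = 2*6*4.8075 = 57.69
  x_1 = 1.7253 - 0.01*6.9012 = 1.6563
  y_1 = 4.8075 - 0.01*57.69 = 4.2306
Step 2: grad_x = 2*2*1.6563 = 6.6252, grad_y = 2*6*4.2306 = 50.7672
  x_2 = 1.6563 - 0.01*6.6252 = 1.59
  y_2 = 4.2306 - 0.01*50.7672 = 3.7229
Step 3: grad_x = 2*2*1.59 = 6.3601, grad_y = 2*6*3.7229 = 44.6751
  x_3 = 1.59 - 0.01*6.3601 = 1.5264
  y_3 = 3.7229 - 0.01*44.6751 = 3.2762
Step 4: grad_x = 2*2*1.5264 = 6.1057, grad_y = 2*6*3.2762 = 39.3141
  x_4 = 1.5264 - 0.01*6.1057 = 1.4654
  y_4 = 3.2762 - 0.01*39.3141 = 2.883
f(1.4654, 2.883) = 2*1.4654^2 + 6*2.883^2 = 54.166


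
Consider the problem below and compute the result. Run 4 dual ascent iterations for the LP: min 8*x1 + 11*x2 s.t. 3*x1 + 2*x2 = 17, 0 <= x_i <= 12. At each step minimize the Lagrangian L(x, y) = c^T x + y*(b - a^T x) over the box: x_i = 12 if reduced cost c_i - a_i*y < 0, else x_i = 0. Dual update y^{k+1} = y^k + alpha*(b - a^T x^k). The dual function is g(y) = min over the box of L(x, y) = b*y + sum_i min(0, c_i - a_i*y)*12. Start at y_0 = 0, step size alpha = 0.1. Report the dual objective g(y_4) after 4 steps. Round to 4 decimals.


Dual ascent for LP: min 8*x1 + 11*x2, 3*x1 + 2*x2 = 17, 0 <= x_i <= 12
Step 1: y^k = 0.0, reduced costs: (8.0, 11.0)
  x^k = (0.0, 0.0), subgradient = b - a^T x = 17.0
  y^{k+1} = 0.0 + 0.1*17.0 = 1.7
Step 2: y^k = 1.7, reduced costs: (2.9, 7.6)
  x^k = (0.0, 0.0), subgradient = b - a^T x = 17.0
  y^{k+1} = 1.7 + 0.1*17.0 = 3.4
Step 3: y^k = 3.4, reduced costs: (-2.2, 4.2)
  x^k = (12.0, 0.0), subgradient = b - a^T x = -19.0
  y^{k+1} = 3.4 + 0.1*-19.0 = 1.5
Step 4: y^k = 1.5, reduced costs: (3.5, 8.0)
  x^k = (0.0, 0.0), subgradient = b - a^T x = 17.0
  y^{k+1} = 1.5 + 0.1*17.0 = 3.2
Dual objective at y_4 = 3.2: reduced costs (-1.6, 4.6), box minimizer x = (12.0, 0.0)
g(y_4) = b*y + (c1 - a1*y)*x1 + (c2 - a2*y)*x2 = 17*3.2 + (-1.6)*12.0 + 4.6*0.0 = 54.4 - 19.2 + 0.0 = 35.2


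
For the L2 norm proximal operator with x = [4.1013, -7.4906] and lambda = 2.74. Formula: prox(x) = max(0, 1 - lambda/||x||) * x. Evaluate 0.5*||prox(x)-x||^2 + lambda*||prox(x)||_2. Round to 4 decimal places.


Step 1: Compute ||x||.
||x|| = 8.5399
Step 2: Compute scaling factor.
scale = max(0, 1 - 2.74/8.5399) = 0.6792
Step 3: prox(x) = [2.7854, -5.0873]
||prox(x)|| = 5.7999
Step 4: Proximal objective.
0.5*||prox-x||^2 = 3.7538
lambda*||prox|| = 15.8917
Total = 19.6455


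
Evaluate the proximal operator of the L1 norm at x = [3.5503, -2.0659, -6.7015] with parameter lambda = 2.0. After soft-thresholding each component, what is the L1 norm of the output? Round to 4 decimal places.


Soft-thresholding with lambda = 2.0:
prox(3.5503) = sign(3.5503)*max(|3.5503| - 2.0, 0) = 1.5503
prox(-2.0659) = sign(-2.0659)*max(|-2.0659| - 2.0, 0) = -0.0659
prox(-6.7015) = sign(-6.7015)*max(|-6.7015| - 2.0, 0) = -4.7015
prox(x) = [1.5503, -0.0659, -4.7015]
||prox(x)||_1 = 1.5503 + 0.0659 + 4.7015 = 6.3177


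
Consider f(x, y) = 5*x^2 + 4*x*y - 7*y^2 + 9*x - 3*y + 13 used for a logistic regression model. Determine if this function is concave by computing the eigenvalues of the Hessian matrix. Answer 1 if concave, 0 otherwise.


The Hessian of f(x,y) = 5*x^2 + 4*x*y - 7*y^2 + 9*x - 3*y + 13 is:
H = [[10, 4], [4, -14]]
Trace = 10 - 14 = -4
Determinant = 10*-14 - (4)^2 = -156
Discriminant = (-4)^2 - 4*-156 = 640.0
Eigenvalues: lambda_1 = -14.6491, lambda_2 = 10.6491
The function is not concave.

0


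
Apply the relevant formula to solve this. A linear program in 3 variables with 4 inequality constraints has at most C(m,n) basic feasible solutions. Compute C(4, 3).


Each vertex corresponds to some choice of n active constraints out of m, so the number of vertices is at most C(m, n) = m! / (n!(m-n)!).
m = 4, n = 3
Numerator: 4 * 3 * 2
Denominator: 3! = 6
C(4, 3) = 4


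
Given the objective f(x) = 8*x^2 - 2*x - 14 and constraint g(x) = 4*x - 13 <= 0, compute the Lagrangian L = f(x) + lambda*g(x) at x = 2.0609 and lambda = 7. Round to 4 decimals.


Step 1: Evaluate f(x).
f(2.0609) = 8*2.0609^2 - 2*2.0609 - 14 = 15.8567
Step 2: Evaluate g(x).
g(2.0609) = 4*2.0609 - 13 = -4.7564
Step 3: Compute Lagrangian.
L = 15.8567 + 7*-4.7564 = -17.4381


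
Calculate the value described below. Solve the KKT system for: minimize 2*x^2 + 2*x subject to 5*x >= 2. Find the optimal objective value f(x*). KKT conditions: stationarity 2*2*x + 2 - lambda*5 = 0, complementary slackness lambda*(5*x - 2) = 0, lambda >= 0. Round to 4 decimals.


Step 1: Try lambda = 0 (constraint inactive).
x_unc = -2/(2*2) = -0.5
Check: 5*-0.5 = -2.5 < 2 -- violated!
Step 2: Constraint must be active: 5*x = 2
x* = 2/5 = 0.4
lambda = (2*2*0.4 + 2)/5 = 0.72
Step 3: Compute optimal value.
f(x*) = 2*0.4^2 + 2*0.4 = 1.12


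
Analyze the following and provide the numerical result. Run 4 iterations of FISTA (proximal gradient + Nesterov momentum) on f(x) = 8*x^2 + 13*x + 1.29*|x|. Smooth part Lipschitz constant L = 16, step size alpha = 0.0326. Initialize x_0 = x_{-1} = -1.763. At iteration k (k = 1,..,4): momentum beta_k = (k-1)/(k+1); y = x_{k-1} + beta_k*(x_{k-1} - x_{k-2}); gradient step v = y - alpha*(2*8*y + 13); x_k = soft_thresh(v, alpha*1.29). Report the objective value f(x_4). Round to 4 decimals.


FISTA on f(x) = 8*x^2 + 13*x + 1.29*|x|
L = 16, alpha = 0.0326
Iteration 1: beta = 0.0, y = -1.763 + 0.0*(-1.763 + 1.763) = -1.763
  grad(y) = -15.208, v = y - alpha*grad = -1.2672
  prox(v) = soft_thresh(-1.2672, 0.0421) = -1.2252
Iteration 2: beta = 0.3333, y = -1.2252 + 0.3333*(-1.2252 + 1.763) = -1.0459
  grad(y) = -3.7342, v = y - alpha*grad = -0.9242
  prox(v) = soft_thresh(-0.9242, 0.0421) = -0.8821
Iteration 3: beta = 0.5, y = -0.8821 + 0.5*(-0.8821 + 1.2252) = -0.7106
  grad(y) = 1.631, v = y - alpha*grad = -0.7637
  prox(v) = soft_thresh(-0.7637, 0.0421) = -0.7217
Iteration 4: beta = 0.6, y = -0.7217 + 0.6*(-0.7217 + 0.8821) = -0.6254
  grad(y) = 2.9931, v = y - alpha*grad = -0.723
  prox(v) = soft_thresh(-0.723, 0.0421) = -0.681
f(x_4) = 8*(-0.681)^2 + 13*(-0.681) + 1.29*|-0.681| = -4.2644


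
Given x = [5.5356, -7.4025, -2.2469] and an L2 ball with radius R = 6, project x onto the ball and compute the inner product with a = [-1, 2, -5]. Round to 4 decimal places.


Step 1: Compute ||x|| (intermediates to 6 decimals).
||x|| = sqrt(5.5356^2 + (-7.4025)^2 + (-2.2469)^2) = 9.512541
Step 2: Project.
Since ||x|| > R, scale = R/||x|| = 6/9.512541 = 0.630746, proj(x) = scale * x
proj(x) = [3.491558, -4.669097, -1.417223]
Step 3: Dot product.
a^T * proj(x) = -1*3.491558 + 2*(-4.669097) - 5*(-1.417223) = -5.7436


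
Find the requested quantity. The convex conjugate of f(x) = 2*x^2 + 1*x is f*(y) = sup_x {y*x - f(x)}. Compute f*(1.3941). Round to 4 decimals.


f*(y) = sup_x {y*x - a*x^2 - b*x} = sup_x {(y-b)*x - a*x^2}
FOC: (y - b) - 2a*x = 0 => x* = (y - b)/(2a)
x* = (1.3941 - 1)/(2*2) = 0.0985
f*(1.3941) = (y-b)^2/(4a) = (1.3941 - 1)^2/(4*2)
= 0.1553/8 = 0.0194


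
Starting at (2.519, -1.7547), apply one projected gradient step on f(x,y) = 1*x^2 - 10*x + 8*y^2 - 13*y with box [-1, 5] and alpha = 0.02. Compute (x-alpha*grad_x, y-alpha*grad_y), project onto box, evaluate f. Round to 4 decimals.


Step 1: Compute gradient at (2.519, -1.7547).
grad_x = 2*1*2.519 - 10 = -4.962
grad_y = 2*8*-1.7547 - 13 = -41.0752
Step 2: Gradient step.
x_raw = 2.519 - 0.02*-4.962 = 2.6182
y_raw = -1.7547 - 0.02*-41.0752 = -0.9332
Step 3: Project onto [-1, 5].
x_proj = clip(2.6182) = 2.6182
y_proj = clip(-0.9332) = -0.9332
Step 4: Evaluate f.
f(2.6182, -0.9332) = -0.2288


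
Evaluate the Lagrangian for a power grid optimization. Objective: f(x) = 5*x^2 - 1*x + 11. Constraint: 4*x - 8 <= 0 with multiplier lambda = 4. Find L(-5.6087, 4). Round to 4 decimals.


Step 1: Evaluate f(x).
f(-5.6087) = 5*(-5.6087)^2 - 1*(-5.6087) + 11 = 173.8963
Step 2: Evaluate g(x).
g(-5.6087) = 4*-5.6087 - 8 = -30.4348
Step 3: Compute Lagrangian.
L = 173.8963 + 4*-30.4348 = 52.1571


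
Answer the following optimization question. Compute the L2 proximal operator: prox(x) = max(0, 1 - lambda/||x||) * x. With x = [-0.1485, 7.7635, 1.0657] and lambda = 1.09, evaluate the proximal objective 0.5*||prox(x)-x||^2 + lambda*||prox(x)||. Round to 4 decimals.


Step 1: Compute ||x||.
||x|| = 7.8377
Step 2: Compute scaling factor.
scale = max(0, 1 - 1.09/7.8377) = 0.8609
Step 3: prox(x) = [-0.1278, 6.6838, 0.9175]
||prox(x)|| = 6.7477
Step 4: Proximal objective.
0.5*||prox-x||^2 = 0.5941
lambda*||prox|| = 7.355
Total = 7.9491


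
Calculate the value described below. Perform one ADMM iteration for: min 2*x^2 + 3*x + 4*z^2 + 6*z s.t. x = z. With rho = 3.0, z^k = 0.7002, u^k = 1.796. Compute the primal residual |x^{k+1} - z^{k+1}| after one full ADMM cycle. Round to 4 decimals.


ADMM iteration with rho = 3.0, z^k = 0.7002, u^k = 1.796
Step 1: x-update.
Minimize 2*x^2 + 3*x + (3.0/2)*(x - 0.7002 + 1.796)^2
FOC: (2*2 + 3.0)*x = -3 + 3.0*(0.7002 - 1.796)
x^{k+1} = -0.8982
Step 2: z-update.
Minimize 4*z^2 + 6*z + (3.0/2)*(-0.8982 - z + 1.796)^2
FOC: (2*4 + 3.0)*z = -6 + 3.0*(-0.8982 + 1.796)
z^{k+1} = -0.3006
Step 3: u-update.
u^{k+1} = 1.796 - 0.8982 + 0.3006 = 1.1984
Step 4: Primal residual = |-0.8982 + 0.3006| = 0.5976


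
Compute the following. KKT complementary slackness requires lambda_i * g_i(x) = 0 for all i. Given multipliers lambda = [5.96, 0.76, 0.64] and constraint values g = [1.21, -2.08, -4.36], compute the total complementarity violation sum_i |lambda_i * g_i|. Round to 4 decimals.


KKT complementary slackness check:
lambda_1 * g_1 = 5.96 * 1.21 = 7.2116
lambda_2 * g_2 = 0.76 * -2.08 = -1.5808
lambda_3 * g_3 = 0.64 * -4.36 = -2.7904
Total violation = 7.2116 + 1.5808 + 2.7904 = 11.5828


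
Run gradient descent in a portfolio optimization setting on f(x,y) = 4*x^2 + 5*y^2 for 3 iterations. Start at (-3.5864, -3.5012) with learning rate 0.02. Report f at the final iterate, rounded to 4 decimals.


Gradient descent on f(x,y) = 4*x^2 + 5*y^2.
Starting point: (-3.5864, -3.5012), alpha = 0.02
Step 1: grad_x = 2*4*-3.5864 = -28.6912, grad_y = 2*5*-3.5012 = -35.012
  x_1 = -3.5864 - 0.02*-28.6912 = -3.0126
  y_1 = -3.5012 - 0.02*-35.012 = -2.801
Step 2: grad_x = 2*4*-3.0126 = -24.1006, grad_y = 2*5*-2.801 = -28.0096
  x_2 = -3.0126 - 0.02*-24.1006 = -2.5306
  y_2 = -2.801 - 0.02*-28.0096 = -2.2408
Step 3: grad_x = 2*4*-2.5306 = -20.2445, grad_y = 2*5*-2.2408 = -22.4077
  x_3 = -2.5306 - 0.02*-20.2445 = -2.1257
  y_3 = -2.2408 - 0.02*-22.4077 = -1.7926
f(-2.1257, -1.7926) = 4*(-2.1257)^2 + 5*(-1.7926)^2 = 34.1413


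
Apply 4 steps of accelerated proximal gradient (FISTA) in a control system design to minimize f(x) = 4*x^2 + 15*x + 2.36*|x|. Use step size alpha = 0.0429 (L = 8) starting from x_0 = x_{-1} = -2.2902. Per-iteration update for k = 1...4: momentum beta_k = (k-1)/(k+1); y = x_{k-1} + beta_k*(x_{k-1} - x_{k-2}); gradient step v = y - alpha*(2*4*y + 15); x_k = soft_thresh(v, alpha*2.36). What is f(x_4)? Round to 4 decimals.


FISTA on f(x) = 4*x^2 + 15*x + 2.36*|x|
L = 8, alpha = 0.0429
Iteration 1: beta = 0.0, y = -2.2902 + 0.0*(-2.2902 + 2.2902) = -2.2902
  grad(y) = -3.3216, v = y - alpha*grad = -2.1477
  prox(v) = soft_thresh(-2.1477, 0.1012) = -2.0465
Iteration 2: beta = 0.3333, y = -2.0465 + 0.3333*(-2.0465 + 2.2902) = -1.9652
  grad(y) = -0.7217, v = y - alpha*grad = -1.9343
  prox(v) = soft_thresh(-1.9343, 0.1012) = -1.833
Iteration 3: beta = 0.5, y = -1.833 + 0.5*(-1.833 + 2.0465) = -1.7263
  grad(y) = 1.1897, v = y - alpha*grad = -1.7773
  prox(v) = soft_thresh(-1.7773, 0.1012) = -1.6761
Iteration 4: beta = 0.6, y = -1.6761 + 0.6*(-1.6761 + 1.833) = -1.5819
  grad(y) = 2.3446, v = y - alpha*grad = -1.6825
  prox(v) = soft_thresh(-1.6825, 0.1012) = -1.5813
f(x_4) = 4*(-1.5813)^2 + 15*(-1.5813) + 2.36*|-1.5813| = -9.9856


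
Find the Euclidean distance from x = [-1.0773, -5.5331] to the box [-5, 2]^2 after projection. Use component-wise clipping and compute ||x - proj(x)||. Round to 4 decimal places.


Project each component onto [-5, 2].
clip(-1.0773) = -1.0773, clip(-5.5331) = -5.0
Projection = [-1.0773, -5.0]
Squared diffs: [0.0, 0.2842]
Distance = sqrt(0.2842) = 0.5331


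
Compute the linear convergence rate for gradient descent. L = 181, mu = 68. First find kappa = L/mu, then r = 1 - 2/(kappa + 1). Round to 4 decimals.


Step 1: Compute the condition number.
kappa = L/mu = 181/68 = 2.6618
Step 2: Compute the convergence rate.
r = 1 - 2/(kappa + 1) = 1 - 2*mu/(L + mu) = (L - mu)/(L + mu) = 113/249 = 0.4538


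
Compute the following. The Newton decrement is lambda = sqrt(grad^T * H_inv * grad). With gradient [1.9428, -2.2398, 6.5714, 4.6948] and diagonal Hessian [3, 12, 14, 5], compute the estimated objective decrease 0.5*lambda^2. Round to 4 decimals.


Step 1: H is diagonal, so H^(-1) * g = [0.6476, -0.1867, 0.4694, 0.939].
Step 2: g^T H^(-1) g = sum_i g_i^2 / H_ii
  = (1.9428)^2/3 + (-2.2398)^2/12 + (6.5714)^2/14 + (4.6948)^2/5
  = 1.2582 + 0.4181 + 3.0845 + 4.4082 = 9.169
Step 3: Objective decrease = 0.5 * g^T H^(-1) g = 4.5845


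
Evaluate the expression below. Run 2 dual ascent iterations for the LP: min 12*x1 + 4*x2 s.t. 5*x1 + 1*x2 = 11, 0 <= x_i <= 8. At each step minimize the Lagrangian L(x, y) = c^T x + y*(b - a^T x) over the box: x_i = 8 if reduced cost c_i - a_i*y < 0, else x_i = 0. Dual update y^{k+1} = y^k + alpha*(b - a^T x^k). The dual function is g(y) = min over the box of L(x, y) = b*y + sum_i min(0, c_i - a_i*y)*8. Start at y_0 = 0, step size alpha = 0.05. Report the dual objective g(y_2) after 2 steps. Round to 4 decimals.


Dual ascent for LP: min 12*x1 + 4*x2, 5*x1 + 1*x2 = 11, 0 <= x_i <= 8
Step 1: y^k = 0.0, reduced costs: (12.0, 4.0)
  x^k = (0.0, 0.0), subgradient = b - a^T x = 11.0
  y^{k+1} = 0.0 + 0.05*11.0 = 0.55
Step 2: y^k = 0.55, reduced costs: (9.25, 3.45)
  x^k = (0.0, 0.0), subgradient = b - a^T x = 11.0
  y^{k+1} = 0.55 + 0.05*11.0 = 1.1
Dual objective at y_2 = 1.1: reduced costs (6.5, 2.9), box minimizer x = (0.0, 0.0)
g(y_2) = b*y + (c1 - a1*y)*x1 + (c2 - a2*y)*x2 = 11*1.1 + 6.5*0.0 + 2.9*0.0 = 12.1 + 0.0 + 0.0 = 12.1


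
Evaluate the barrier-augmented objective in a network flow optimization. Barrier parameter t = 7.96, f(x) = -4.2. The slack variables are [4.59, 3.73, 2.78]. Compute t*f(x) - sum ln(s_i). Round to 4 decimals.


Step 1: Compute log-barrier.
ln values: [1.5239, 1.3164, 1.0225]
phi = -(1.5239 + 1.3164 + 1.0225) = -3.8627
Step 2: Compute augmented objective.
t*f(x) = 7.96*-4.2 = -33.432
Total = -33.432 - 3.8627 = -37.2947


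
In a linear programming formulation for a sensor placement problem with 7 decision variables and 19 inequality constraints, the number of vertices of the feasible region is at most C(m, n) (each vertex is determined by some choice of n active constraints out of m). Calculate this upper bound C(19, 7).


Each vertex corresponds to some choice of n active constraints out of m, so the number of vertices is at most C(m, n) = m! / (n!(m-n)!).
m = 19, n = 7
Numerator: 19 * 18 * 17 * 16 * 15 * 14 * 13
Denominator: 7! = 5040
C(19, 7) = 50388


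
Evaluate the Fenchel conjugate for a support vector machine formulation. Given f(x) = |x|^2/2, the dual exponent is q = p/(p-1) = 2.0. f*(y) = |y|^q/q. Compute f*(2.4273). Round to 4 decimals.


The conjugate exponent q satisfies 1/p + 1/q = 1.
p = 2, so q = 2/(2 - 1) = 2.0
|y|^q = 2.4273^2.0 = 5.8918
f*(2.4273) = 5.8918 / 2.0 = 2.9459


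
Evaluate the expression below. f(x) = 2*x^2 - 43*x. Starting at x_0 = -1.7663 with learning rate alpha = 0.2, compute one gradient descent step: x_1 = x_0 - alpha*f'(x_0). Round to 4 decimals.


We compute the gradient at x_0 and apply the update.
f'(x) = 4*x - 43
f'(-1.7663) = 4*-1.7663 - 43 = -50.0652
x_1 = -1.7663 - 0.2*-50.0652 = 8.2467


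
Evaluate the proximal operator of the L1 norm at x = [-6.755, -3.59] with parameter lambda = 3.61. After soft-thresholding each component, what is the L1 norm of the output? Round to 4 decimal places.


Soft-thresholding with lambda = 3.61:
prox(-6.755) = sign(-6.755)*max(|-6.755| - 3.61, 0) = -3.145
prox(-3.59) = sign(-3.59)*max(|-3.59| - 3.61, 0) = 0.0
prox(x) = [-3.145, 0.0]
||prox(x)||_1 = 3.145 + 0.0 = 3.145


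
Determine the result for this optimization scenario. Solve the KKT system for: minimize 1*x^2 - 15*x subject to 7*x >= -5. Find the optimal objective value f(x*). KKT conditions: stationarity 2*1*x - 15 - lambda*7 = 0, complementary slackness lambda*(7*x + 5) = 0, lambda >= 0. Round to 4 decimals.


Step 1: Try lambda = 0 (constraint inactive).
Stationarity: 2*1*x - 15 = 0
x* = 15/(2*1) = 7.5
Check constraint: 7*7.5 = 52.5 >= -5 -- satisfied.
Step 2: Compute optimal value.
f(x*) = 1*7.5^2 - 15*7.5 = -56.25


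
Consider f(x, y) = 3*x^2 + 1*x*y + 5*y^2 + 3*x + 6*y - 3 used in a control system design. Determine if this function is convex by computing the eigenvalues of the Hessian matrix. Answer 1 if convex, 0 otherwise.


The Hessian of f(x,y) = 3*x^2 + 1*x*y + 5*y^2 + 3*x + 6*y - 3 is:
H = [[6, 1], [1, 10]]
Trace = 6 + 10 = 16
Determinant = 6*10 - (1)^2 = 59
Discriminant = (16)^2 - 4*59 = 20.0
Eigenvalues: lambda_1 = 5.7639, lambda_2 = 10.2361
The function is convex.

1


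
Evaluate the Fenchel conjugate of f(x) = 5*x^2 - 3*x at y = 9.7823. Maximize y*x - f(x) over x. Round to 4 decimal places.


f*(y) = sup_x {y*x - a*x^2 - b*x} = sup_x {(y-b)*x - a*x^2}
FOC: (y - b) - 2a*x = 0 => x* = (y - b)/(2a)
x* = (9.7823 + 3)/(2*5) = 1.2782
f*(9.7823) = (y-b)^2/(4a) = (9.7823 + 3)^2/(4*5)
= 163.3872/20 = 8.1694


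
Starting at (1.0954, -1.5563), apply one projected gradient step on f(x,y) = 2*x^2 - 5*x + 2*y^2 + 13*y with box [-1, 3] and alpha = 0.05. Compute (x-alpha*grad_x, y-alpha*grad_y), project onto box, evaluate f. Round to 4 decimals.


Step 1: Compute gradient at (1.0954, -1.5563).
grad_x = 2*2*1.0954 - 5 = -0.6184
grad_y = 2*2*-1.5563 + 13 = 6.7748
Step 2: Gradient step.
x_raw = 1.0954 - 0.05*-0.6184 = 1.1263
y_raw = -1.5563 - 0.05*6.7748 = -1.895
Step 3: Project onto [-1, 3].
x_proj = clip(1.1263) = 1.1263
y_proj = clip(-1.895) = -1.0
Step 4: Evaluate f.
f(1.1263, -1.0) = -14.0944


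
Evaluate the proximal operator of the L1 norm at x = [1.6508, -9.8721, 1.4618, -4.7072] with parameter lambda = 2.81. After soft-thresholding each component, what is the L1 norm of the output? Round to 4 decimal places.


Soft-thresholding with lambda = 2.81:
prox(1.6508) = sign(1.6508)*max(|1.6508| - 2.81, 0) = 0.0
prox(-9.8721) = sign(-9.8721)*max(|-9.8721| - 2.81, 0) = -7.0621
prox(1.4618) = sign(1.4618)*max(|1.4618| - 2.81, 0) = 0.0
prox(-4.7072) = sign(-4.7072)*max(|-4.7072| - 2.81, 0) = -1.8972
prox(x) = [0.0, -7.0621, 0.0, -1.8972]
||prox(x)||_1 = 0.0 + 7.0621 + 0.0 + 1.8972 = 8.9593


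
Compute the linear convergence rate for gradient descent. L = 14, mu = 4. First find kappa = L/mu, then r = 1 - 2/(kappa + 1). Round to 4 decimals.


Step 1: Compute the condition number.
kappa = L/mu = 14/4 = 3.5
Step 2: Compute the convergence rate.
r = 1 - 2/(kappa + 1) = 1 - 2*mu/(L + mu) = (L - mu)/(L + mu) = 10/18 = 0.5556


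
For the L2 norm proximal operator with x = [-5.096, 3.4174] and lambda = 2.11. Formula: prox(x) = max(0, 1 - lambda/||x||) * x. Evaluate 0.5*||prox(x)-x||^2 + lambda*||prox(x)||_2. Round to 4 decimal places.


Step 1: Compute ||x||.
||x|| = 6.1358
Step 2: Compute scaling factor.
scale = max(0, 1 - 2.11/6.1358) = 0.6561
Step 3: prox(x) = [-3.3436, 2.2422]
||prox(x)|| = 4.0258
Step 4: Proximal objective.
0.5*||prox-x||^2 = 2.2261
lambda*||prox|| = 8.4944
Total = 10.7205


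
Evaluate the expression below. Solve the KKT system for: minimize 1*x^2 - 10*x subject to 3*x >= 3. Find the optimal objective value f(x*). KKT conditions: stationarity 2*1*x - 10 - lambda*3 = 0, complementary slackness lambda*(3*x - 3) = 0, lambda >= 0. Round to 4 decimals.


Step 1: Try lambda = 0 (constraint inactive).
Stationarity: 2*1*x - 10 = 0
x* = 10/(2*1) = 5.0
Check constraint: 3*5.0 = 15.0 >= 3 -- satisfied.
Step 2: Compute optimal value.
f(x*) = 1*5.0^2 - 10*5.0 = -25.0


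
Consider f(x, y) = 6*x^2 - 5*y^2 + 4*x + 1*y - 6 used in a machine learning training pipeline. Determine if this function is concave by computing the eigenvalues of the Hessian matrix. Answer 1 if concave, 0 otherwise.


The Hessian of f(x,y) = 6*x^2 - 5*y^2 + 4*x + 1*y - 6 is:
H = [[12, 0], [0, -10]]
Trace = 12 - 10 = 2
Determinant = 12*-10 - (0)^2 = -120
Discriminant = (2)^2 - 4*-120 = 484.0
Eigenvalues: lambda_1 = -10.0, lambda_2 = 12.0
The function is not concave.

0


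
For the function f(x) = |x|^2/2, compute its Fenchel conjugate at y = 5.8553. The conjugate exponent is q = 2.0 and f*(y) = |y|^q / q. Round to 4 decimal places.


The conjugate exponent q satisfies 1/p + 1/q = 1.
p = 2, so q = 2/(2 - 1) = 2.0
|y|^q = 5.8553^2.0 = 34.2845
f*(5.8553) = 34.2845 / 2.0 = 17.1423


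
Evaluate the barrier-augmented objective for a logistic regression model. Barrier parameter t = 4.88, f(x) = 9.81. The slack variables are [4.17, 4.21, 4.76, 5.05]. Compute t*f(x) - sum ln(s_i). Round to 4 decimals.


Step 1: Compute log-barrier.
ln values: [1.4279, 1.4375, 1.5602, 1.6194]
phi = -(1.4279 + 1.4375 + 1.5602 + 1.6194) = -6.045
Step 2: Compute augmented objective.
t*f(x) = 4.88*9.81 = 47.8728
Total = 47.8728 - 6.045 = 41.8278


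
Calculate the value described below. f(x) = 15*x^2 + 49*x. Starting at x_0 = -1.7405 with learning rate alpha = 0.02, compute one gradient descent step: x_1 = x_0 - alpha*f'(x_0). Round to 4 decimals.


We compute the gradient at x_0 and apply the update.
f'(x) = 30*x + 49
f'(-1.7405) = 30*-1.7405 + 49 = -3.215
x_1 = -1.7405 - 0.02*-3.215 = -1.6762


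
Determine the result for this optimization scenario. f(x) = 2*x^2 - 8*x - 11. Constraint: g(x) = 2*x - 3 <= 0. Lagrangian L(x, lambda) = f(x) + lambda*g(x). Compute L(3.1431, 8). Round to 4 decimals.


Step 1: Evaluate f(x).
f(3.1431) = 2*3.1431^2 - 8*3.1431 - 11 = -16.3866
Step 2: Evaluate g(x).
g(3.1431) = 2*3.1431 - 3 = 3.2862
Step 3: Compute Lagrangian.
L = -16.3866 + 8*3.2862 = 9.903


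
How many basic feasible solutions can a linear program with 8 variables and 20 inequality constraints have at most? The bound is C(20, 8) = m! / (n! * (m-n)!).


Each vertex corresponds to some choice of n active constraints out of m, so the number of vertices is at most C(m, n) = m! / (n!(m-n)!).
m = 20, n = 8
Numerator: 20 * 19 * 18 * 17 * 16 * 15 * 14 * 13
Denominator: 8! = 40320
C(20, 8) = 125970


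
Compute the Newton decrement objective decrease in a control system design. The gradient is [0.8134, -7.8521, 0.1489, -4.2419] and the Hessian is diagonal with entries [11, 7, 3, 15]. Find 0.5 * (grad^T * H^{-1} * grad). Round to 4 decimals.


Step 1: H is diagonal, so H^(-1) * g = [0.0739, -1.1217, 0.0496, -0.2828].
Step 2: g^T H^(-1) g = sum_i g_i^2 / H_ii
  = (0.8134)^2/11 + (-7.8521)^2/7 + (0.1489)^2/3 + (-4.2419)^2/15
  = 0.0601 + 8.8079 + 0.0074 + 1.1996 = 10.075
Step 3: Objective decrease = 0.5 * g^T H^(-1) g = 5.0375


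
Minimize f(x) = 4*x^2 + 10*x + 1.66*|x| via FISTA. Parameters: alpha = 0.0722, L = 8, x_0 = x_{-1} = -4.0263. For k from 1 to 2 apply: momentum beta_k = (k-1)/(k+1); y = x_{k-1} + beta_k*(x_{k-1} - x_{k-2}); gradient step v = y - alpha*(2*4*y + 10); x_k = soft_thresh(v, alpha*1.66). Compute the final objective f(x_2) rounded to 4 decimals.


FISTA on f(x) = 4*x^2 + 10*x + 1.66*|x|
L = 8, alpha = 0.0722
Iteration 1: beta = 0.0, y = -4.0263 + 0.0*(-4.0263 + 4.0263) = -4.0263
  grad(y) = -22.2104, v = y - alpha*grad = -2.4227
  prox(v) = soft_thresh(-2.4227, 0.1199) = -2.3029
Iteration 2: beta = 0.3333, y = -2.3029 + 0.3333*(-2.3029 + 4.0263) = -1.7284
  grad(y) = -3.827, v = y - alpha*grad = -1.4521
  prox(v) = soft_thresh(-1.4521, 0.1199) = -1.3322
f(x_2) = 4*(-1.3322)^2 + 10*(-1.3322) + 1.66*|-1.3322| = -4.0115


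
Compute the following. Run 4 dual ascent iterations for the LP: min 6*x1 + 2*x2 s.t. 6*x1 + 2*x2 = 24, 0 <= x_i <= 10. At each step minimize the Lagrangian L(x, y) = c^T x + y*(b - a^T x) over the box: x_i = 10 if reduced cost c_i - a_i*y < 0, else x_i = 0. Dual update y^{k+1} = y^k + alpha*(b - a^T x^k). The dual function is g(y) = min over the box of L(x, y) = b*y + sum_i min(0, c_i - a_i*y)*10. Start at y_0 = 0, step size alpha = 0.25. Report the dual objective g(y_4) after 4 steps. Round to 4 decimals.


Dual ascent for LP: min 6*x1 + 2*x2, 6*x1 + 2*x2 = 24, 0 <= x_i <= 10
Step 1: y^k = 0.0, reduced costs: (6.0, 2.0)
  x^k = (0.0, 0.0), subgradient = b - a^T x = 24.0
  y^{k+1} = 0.0 + 0.25*24.0 = 6.0
Step 2: y^k = 6.0, reduced costs: (-30.0, -10.0)
  x^k = (10.0, 10.0), subgradient = b - a^T x = -56.0
  y^{k+1} = 6.0 + 0.25*-56.0 = -8.0
Step 3: y^k = -8.0, reduced costs: (54.0, 18.0)
  x^k = (0.0, 0.0), subgradient = b - a^T x = 24.0
  y^{k+1} = -8.0 + 0.25*24.0 = -2.0
Step 4: y^k = -2.0, reduced costs: (18.0, 6.0)
  x^k = (0.0, 0.0), subgradient = b - a^T x = 24.0
  y^{k+1} = -2.0 + 0.25*24.0 = 4.0
Dual objective at y_4 = 4.0: reduced costs (-18.0, -6.0), box minimizer x = (10.0, 10.0)
g(y_4) = b*y + (c1 - a1*y)*x1 + (c2 - a2*y)*x2 = 24*4.0 + (-18.0)*10.0 + (-6.0)*10.0 = 96.0 - 180.0 - 60.0 = -144.0


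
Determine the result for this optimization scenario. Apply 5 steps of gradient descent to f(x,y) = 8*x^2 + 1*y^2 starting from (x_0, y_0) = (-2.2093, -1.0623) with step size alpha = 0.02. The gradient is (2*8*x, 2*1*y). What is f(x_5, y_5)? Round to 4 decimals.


Gradient descent on f(x,y) = 8*x^2 + 1*y^2.
Starting point: (-2.2093, -1.0623), alpha = 0.02
Step 1: grad_x = 2*8*-2.2093 = -35.3488, grad_y = 2*1*-1.0623 = -2.1246
  x_1 = -2.2093 - 0.02*-35.3488 = -1.5023
  y_1 = -1.0623 - 0.02*-2.1246 = -1.0198
Step 2: grad_x = 2*8*-1.5023 = -24.0372, grad_y = 2*1*-1.0198 = -2.0396
  x_2 = -1.5023 - 0.02*-24.0372 = -1.0216
  y_2 = -1.0198 - 0.02*-2.0396 = -0.979
Step 3: grad_x = 2*8*-1.0216 = -16.3453, grad_y = 2*1*-0.979 = -1.958
  x_3 = -1.0216 - 0.02*-16.3453 = -0.6947
  y_3 = -0.979 - 0.02*-1.958 = -0.9399
Step 4: grad_x = 2*8*-0.6947 = -11.1148, grad_y = 2*1*-0.9399 = -1.8797
  x_4 = -0.6947 - 0.02*-11.1148 = -0.4724
  y_4 = -0.9399 - 0.02*-1.8797 = -0.9023
Step 5: grad_x = 2*8*-0.4724 = -7.5581, grad_y = 2*1*-0.9023 = -1.8045
  x_5 = -0.4724 - 0.02*-7.5581 = -0.3212
  y_5 = -0.9023 - 0.02*-1.8045 = -0.8662
f(-0.3212, -0.8662) = 8*(-0.3212)^2 + 1*(-0.8662)^2 = 1.5757


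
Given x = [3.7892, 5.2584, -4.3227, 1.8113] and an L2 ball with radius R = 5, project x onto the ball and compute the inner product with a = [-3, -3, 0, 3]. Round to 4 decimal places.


Step 1: Compute ||x|| (intermediates to 6 decimals).
||x|| = sqrt(3.7892^2 + 5.2584^2 + (-4.3227)^2 + 1.8113^2) = 7.998459
Step 2: Project.
Since ||x|| > R, scale = R/||x|| = 5/7.998459 = 0.62512, proj(x) = scale * x
proj(x) = [2.368705, 3.287131, -2.702206, 1.13228]
Step 3: Dot product.
a^T * proj(x) = -3*2.368705 - 3*3.287131 + 0*(-2.702206) + 3*1.13228 = -13.5707


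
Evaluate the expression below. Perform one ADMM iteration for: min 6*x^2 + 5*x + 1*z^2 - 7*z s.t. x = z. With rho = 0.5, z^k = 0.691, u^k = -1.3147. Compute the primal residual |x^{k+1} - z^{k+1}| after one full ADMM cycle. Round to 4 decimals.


ADMM iteration with rho = 0.5, z^k = 0.691, u^k = -1.3147
Step 1: x-update.
Minimize 6*x^2 + 5*x + (0.5/2)*(x - 0.691 - 1.3147)^2
FOC: (2*6 + 0.5)*x = -5 + 0.5*(0.691 + 1.3147)
x^{k+1} = -0.3198
Step 2: z-update.
Minimize 1*z^2 - 7*z + (0.5/2)*(-0.3198 - z - 1.3147)^2
FOC: (2*1 + 0.5)*z = 7 + 0.5*(-0.3198 - 1.3147)
z^{k+1} = 2.4731
Step 3: u-update.
u^{k+1} = -1.3147 - 0.3198 - 2.4731 = -4.1076
Step 4: Primal residual = |-0.3198 - 2.4731| = 2.7929


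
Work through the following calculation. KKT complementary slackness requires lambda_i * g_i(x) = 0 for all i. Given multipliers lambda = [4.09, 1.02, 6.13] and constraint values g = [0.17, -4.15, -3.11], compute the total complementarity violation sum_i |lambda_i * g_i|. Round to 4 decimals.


KKT complementary slackness check:
lambda_1 * g_1 = 4.09 * 0.17 = 0.6953
lambda_2 * g_2 = 1.02 * -4.15 = -4.233
lambda_3 * g_3 = 6.13 * -3.11 = -19.0643
Total violation = 0.6953 + 4.233 + 19.0643 = 23.9926


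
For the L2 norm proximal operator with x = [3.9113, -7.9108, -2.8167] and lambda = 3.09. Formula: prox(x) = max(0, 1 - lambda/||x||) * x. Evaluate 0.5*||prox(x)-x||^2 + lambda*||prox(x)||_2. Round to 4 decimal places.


Step 1: Compute ||x||.
||x|| = 9.2635
Step 2: Compute scaling factor.
scale = max(0, 1 - 3.09/9.2635) = 0.6664
Step 3: prox(x) = [2.6066, -5.272, -1.8771]
||prox(x)|| = 6.1735
Step 4: Proximal objective.
0.5*||prox-x||^2 = 4.7741
lambda*||prox|| = 19.0761
Total = 23.8502


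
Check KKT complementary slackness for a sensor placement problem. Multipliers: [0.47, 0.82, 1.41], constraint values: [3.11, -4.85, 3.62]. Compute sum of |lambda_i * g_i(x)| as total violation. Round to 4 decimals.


KKT complementary slackness check:
lambda_1 * g_1 = 0.47 * 3.11 = 1.4617
lambda_2 * g_2 = 0.82 * -4.85 = -3.977
lambda_3 * g_3 = 1.41 * 3.62 = 5.1042
Total violation = 1.4617 + 3.977 + 5.1042 = 10.5429


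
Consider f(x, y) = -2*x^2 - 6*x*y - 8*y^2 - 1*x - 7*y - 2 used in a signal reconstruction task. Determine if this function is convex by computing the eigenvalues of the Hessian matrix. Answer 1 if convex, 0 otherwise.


The Hessian of f(x,y) = -2*x^2 - 6*x*y - 8*y^2 - 1*x - 7*y - 2 is:
H = [[-4, -6], [-6, -16]]
Trace = -4 - 16 = -20
Determinant = -4*-16 - (-6)^2 = 28
Discriminant = (-20)^2 - 4*28 = 288.0
Eigenvalues: lambda_1 = -18.4853, lambda_2 = -1.5147
The function is not convex.

0


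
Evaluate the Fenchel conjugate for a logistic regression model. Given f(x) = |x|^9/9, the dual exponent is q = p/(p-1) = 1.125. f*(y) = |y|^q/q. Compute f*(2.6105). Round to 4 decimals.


The conjugate exponent q satisfies 1/p + 1/q = 1.
p = 9, so q = 9/(9 - 1) = 1.125
|y|^q = 2.6105^1.125 = 2.9432
f*(2.6105) = 2.9432 / 1.125 = 2.6161


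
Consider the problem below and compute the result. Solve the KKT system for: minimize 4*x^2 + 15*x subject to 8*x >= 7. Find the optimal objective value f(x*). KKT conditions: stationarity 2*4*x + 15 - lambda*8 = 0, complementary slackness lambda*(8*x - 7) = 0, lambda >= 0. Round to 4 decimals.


Step 1: Try lambda = 0 (constraint inactive).
x_unc = -15/(2*4) = -1.875
Check: 8*-1.875 = -15.0 < 7 -- violated!
Step 2: Constraint must be active: 8*x = 7
x* = 7/8 = 0.875
lambda = (2*4*0.875 + 15)/8 = 2.75
Step 3: Compute optimal value.
f(x*) = 4*0.875^2 + 15*0.875 = 16.1875


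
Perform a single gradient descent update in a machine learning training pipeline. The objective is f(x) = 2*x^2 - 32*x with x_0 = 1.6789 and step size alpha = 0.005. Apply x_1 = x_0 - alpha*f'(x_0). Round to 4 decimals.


We compute the gradient at x_0 and apply the update.
f'(x) = 4*x - 32
f'(1.6789) = 4*1.6789 - 32 = -25.2844
x_1 = 1.6789 - 0.005*-25.2844 = 1.8053


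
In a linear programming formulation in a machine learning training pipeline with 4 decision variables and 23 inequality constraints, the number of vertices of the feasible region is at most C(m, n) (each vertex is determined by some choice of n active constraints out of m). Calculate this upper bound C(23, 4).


Each vertex corresponds to some choice of n active constraints out of m, so the number of vertices is at most C(m, n) = m! / (n!(m-n)!).
m = 23, n = 4
Numerator: 23 * 22 * 21 * 20
Denominator: 4! = 24
C(23, 4) = 8855


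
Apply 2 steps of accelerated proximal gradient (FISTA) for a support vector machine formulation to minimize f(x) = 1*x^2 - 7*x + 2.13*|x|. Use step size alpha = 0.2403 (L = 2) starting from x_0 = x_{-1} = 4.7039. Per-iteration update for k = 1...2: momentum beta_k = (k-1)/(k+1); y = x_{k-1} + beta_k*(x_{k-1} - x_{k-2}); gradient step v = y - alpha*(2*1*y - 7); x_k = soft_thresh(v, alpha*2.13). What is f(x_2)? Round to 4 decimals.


FISTA on f(x) = 1*x^2 - 7*x + 2.13*|x|
L = 2, alpha = 0.2403
Iteration 1: beta = 0.0, y = 4.7039 + 0.0*(4.7039 - 4.7039) = 4.7039
  grad(y) = 2.4078, v = y - alpha*grad = 4.1253
  prox(v) = soft_thresh(4.1253, 0.5118) = 3.6135
Iteration 2: beta = 0.3333, y = 3.6135 + 0.3333*(3.6135 - 4.7039) = 3.25
  grad(y) = -0.5, v = y - alpha*grad = 3.3701
  prox(v) = soft_thresh(3.3701, 0.5118) = 2.8583
f(x_2) = 1*2.8583^2 - 7*2.8583 + 2.13*|2.8583| = -5.75


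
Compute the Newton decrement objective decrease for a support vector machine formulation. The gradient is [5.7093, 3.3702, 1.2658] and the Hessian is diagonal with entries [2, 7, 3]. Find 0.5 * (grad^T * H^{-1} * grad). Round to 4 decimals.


Step 1: H is diagonal, so H^(-1) * g = [2.8547, 0.4815, 0.4219].
Step 2: g^T H^(-1) g = sum_i g_i^2 / H_ii
  = (5.7093)^2/2 + (3.3702)^2/7 + (1.2658)^2/3
  = 16.2981 + 1.6226 + 0.5341 = 18.4547
Step 3: Objective decrease = 0.5 * g^T H^(-1) g = 9.2274


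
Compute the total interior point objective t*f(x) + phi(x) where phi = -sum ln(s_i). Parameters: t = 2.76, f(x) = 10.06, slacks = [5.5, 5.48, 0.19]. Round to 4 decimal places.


Step 1: Compute log-barrier.
ln values: [1.7047, 1.7011, -1.6607]
phi = -(1.7047 + 1.7011 - 1.6607) = -1.7451
Step 2: Compute augmented objective.
t*f(x) = 2.76*10.06 = 27.7656
Total = 27.7656 - 1.7451 = 26.0205


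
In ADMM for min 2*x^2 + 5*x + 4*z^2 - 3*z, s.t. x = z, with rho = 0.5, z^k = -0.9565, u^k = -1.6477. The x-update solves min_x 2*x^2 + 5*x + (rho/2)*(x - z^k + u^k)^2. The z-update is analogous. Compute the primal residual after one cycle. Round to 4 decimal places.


ADMM iteration with rho = 0.5, z^k = -0.9565, u^k = -1.6477
Step 1: x-update.
Minimize 2*x^2 + 5*x + (0.5/2)*(x + 0.9565 - 1.6477)^2
FOC: (2*2 + 0.5)*x = -5 + 0.5*(-0.9565 + 1.6477)
x^{k+1} = -1.0343
Step 2: z-update.
Minimize 4*z^2 - 3*z + (0.5/2)*(-1.0343 - z - 1.6477)^2
FOC: (2*4 + 0.5)*z = 3 + 0.5*(-1.0343 - 1.6477)
z^{k+1} = 0.1952
Step 3: u-update.
u^{k+1} = -1.6477 - 1.0343 - 0.1952 = -2.8772
Step 4: Primal residual = |-1.0343 - 0.1952| = 1.2295


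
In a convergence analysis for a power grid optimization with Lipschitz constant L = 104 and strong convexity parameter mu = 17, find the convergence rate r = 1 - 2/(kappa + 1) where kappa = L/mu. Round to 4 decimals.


Step 1: Compute the condition number.
kappa = L/mu = 104/17 = 6.1176
Step 2: Compute the convergence rate.
r = 1 - 2/(kappa + 1) = 1 - 2*mu/(L + mu) = (L - mu)/(L + mu) = 87/121 = 0.719
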